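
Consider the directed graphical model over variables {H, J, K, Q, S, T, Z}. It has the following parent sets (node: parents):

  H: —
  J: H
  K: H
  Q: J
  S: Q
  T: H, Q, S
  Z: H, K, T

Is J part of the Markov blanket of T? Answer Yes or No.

Parents of T: H, Q, S.
Ch(T) = {Z}.
Other parents of T's children:
  Z also has parents H, K.
MB(T) = {H, K, Q, S, Z}; J is not in this set.

No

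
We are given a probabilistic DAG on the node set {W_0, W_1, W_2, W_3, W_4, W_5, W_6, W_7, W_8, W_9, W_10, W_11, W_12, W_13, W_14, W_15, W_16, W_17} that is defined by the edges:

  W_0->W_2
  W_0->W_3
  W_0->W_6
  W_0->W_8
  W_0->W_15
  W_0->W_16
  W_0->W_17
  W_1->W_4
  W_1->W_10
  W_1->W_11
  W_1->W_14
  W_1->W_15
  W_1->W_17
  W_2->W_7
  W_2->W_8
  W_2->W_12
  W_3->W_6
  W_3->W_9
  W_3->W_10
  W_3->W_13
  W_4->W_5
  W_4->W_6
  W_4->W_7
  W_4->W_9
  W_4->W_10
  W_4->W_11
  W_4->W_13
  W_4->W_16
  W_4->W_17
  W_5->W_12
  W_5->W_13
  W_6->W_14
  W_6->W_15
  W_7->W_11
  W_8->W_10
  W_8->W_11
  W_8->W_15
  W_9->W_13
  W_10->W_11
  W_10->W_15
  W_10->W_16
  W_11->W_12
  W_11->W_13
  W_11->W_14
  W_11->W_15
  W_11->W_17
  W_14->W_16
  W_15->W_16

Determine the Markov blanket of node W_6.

{W_0, W_1, W_3, W_4, W_8, W_10, W_11, W_14, W_15}

W_6's parents: W_0, W_3, W_4.
W_6 has children W_14, W_15.
Co-parents of W_6 (other parents of its children):
  W_14: W_1, W_11
  W_15: W_0, W_1, W_8, W_10, W_11
MB(W_6) = {W_0, W_1, W_3, W_4, W_8, W_10, W_11, W_14, W_15}.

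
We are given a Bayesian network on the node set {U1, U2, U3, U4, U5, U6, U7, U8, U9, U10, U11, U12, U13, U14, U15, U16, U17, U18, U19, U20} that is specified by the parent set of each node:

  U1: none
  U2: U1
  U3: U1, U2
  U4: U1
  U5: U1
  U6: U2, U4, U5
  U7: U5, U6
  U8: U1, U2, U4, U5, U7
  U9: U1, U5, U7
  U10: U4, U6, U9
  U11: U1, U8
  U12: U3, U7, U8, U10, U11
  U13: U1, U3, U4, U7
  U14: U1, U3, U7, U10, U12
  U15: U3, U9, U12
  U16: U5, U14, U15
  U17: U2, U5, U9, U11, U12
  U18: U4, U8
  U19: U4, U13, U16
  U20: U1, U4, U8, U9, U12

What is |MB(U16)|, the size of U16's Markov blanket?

6

U16's parents: U5, U14, U15.
U16 has child U19.
For each child, the remaining parents (spouses of U16):
  U19 also has parents U4, U13.
MB(U16) = {U4, U5, U13, U14, U15, U19}, which has 6 nodes.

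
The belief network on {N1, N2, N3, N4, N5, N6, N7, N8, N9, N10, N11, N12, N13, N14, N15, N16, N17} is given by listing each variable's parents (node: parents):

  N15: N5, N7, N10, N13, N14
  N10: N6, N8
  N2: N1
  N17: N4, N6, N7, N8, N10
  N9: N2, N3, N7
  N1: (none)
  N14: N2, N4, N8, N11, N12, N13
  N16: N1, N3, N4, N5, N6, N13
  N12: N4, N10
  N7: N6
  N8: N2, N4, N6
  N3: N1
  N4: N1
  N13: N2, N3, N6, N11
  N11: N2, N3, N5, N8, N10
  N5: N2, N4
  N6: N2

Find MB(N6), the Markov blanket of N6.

Parents of N6: N2.
Children of N6: N7, N8, N10, N13, N16, N17.
For each child, the remaining parents (spouses of N6):
  N7: no additional parents.
  parents(N8) \ {N6} = {N2, N4}.
  N10 also has parent N8.
  N13 also has parents N2, N3, N11.
  N16's other parents are N1, N3, N4, N5, N13.
  parents(N17) \ {N6} = {N4, N7, N8, N10}.
Taking the union gives {N1, N2, N3, N4, N5, N7, N8, N10, N11, N13, N16, N17}.

{N1, N2, N3, N4, N5, N7, N8, N10, N11, N13, N16, N17}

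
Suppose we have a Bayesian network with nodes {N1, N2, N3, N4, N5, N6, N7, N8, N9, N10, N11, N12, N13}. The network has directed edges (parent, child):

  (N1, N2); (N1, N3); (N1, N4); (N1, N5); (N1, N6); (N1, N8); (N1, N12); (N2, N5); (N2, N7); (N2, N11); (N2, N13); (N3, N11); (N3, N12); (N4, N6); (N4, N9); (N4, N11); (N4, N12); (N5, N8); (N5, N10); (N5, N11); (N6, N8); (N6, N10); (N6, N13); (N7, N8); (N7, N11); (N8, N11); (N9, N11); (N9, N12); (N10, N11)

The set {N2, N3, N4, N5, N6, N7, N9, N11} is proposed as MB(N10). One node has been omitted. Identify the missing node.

By definition, MB(N10) is built from N10's parents, N10's children, and the co-parents of N10.
N10's children: N11.
Parents of N10: N5, N6.
For each child, the remaining parents (spouses of N10):
  N11 also has parents N2, N3, N4, N5, N7, N8, N9.
MB(N10) = {N2, N3, N4, N5, N6, N7, N8, N9, N11}.
Comparing with the claimed set, N8 is missing.

N8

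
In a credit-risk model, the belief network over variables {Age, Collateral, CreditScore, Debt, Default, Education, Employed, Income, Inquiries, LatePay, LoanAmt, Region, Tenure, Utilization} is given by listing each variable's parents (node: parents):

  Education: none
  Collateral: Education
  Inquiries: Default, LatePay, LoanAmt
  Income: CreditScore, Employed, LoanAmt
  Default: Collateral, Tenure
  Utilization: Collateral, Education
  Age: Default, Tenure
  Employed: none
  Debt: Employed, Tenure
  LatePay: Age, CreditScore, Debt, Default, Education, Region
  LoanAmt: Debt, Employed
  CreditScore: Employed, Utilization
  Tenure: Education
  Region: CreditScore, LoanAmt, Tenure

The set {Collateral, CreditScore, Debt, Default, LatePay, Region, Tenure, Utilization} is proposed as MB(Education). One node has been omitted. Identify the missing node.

Education has children Collateral, LatePay, Tenure, Utilization.
Pa(Education) = {}.
Co-parents of Education (other parents of its children):
  Collateral: —
  Tenure: —
  Utilization: Collateral
  LatePay: Age, CreditScore, Debt, Default, Region
MB(Education) = {Age, Collateral, CreditScore, Debt, Default, LatePay, Region, Tenure, Utilization}.
Comparing with the claimed set, Age is missing.

Age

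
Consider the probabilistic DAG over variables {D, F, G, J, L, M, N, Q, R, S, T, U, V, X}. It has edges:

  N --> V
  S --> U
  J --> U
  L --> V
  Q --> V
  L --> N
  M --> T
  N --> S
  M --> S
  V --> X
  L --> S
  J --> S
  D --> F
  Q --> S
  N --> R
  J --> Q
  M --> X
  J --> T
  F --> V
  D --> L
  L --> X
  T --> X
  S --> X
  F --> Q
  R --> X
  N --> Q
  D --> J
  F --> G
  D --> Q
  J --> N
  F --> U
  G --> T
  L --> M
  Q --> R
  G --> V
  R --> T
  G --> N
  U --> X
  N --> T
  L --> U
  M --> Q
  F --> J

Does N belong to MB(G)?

Yes

N is a child of G.
So N ∈ MB(G).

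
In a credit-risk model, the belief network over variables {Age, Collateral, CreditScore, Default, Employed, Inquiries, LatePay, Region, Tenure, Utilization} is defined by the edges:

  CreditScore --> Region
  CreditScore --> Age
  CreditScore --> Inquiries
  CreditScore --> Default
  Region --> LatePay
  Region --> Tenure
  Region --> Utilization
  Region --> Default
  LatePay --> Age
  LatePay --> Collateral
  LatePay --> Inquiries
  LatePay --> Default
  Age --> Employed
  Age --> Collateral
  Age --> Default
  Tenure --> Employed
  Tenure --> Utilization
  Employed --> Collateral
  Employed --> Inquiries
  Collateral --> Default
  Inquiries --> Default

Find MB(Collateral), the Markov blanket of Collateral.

Collateral has parents Age, Employed, LatePay.
Children of Collateral: Default.
Parents of each child, excluding Collateral:
  Default's other parents are Age, CreditScore, Inquiries, LatePay, Region.
MB(Collateral) = {Age, CreditScore, Default, Employed, Inquiries, LatePay, Region}.

{Age, CreditScore, Default, Employed, Inquiries, LatePay, Region}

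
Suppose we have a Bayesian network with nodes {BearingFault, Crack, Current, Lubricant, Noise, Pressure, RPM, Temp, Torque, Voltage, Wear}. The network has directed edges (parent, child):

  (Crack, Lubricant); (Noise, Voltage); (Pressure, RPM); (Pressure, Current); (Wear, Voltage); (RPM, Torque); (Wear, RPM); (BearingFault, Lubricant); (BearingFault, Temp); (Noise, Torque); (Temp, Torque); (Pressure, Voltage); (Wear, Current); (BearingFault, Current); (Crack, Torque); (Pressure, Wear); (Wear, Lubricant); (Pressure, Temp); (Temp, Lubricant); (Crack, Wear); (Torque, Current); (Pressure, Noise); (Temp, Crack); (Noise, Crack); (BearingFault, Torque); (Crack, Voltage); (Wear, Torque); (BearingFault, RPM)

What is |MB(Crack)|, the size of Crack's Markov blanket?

9

A node's Markov blanket = Pa ∪ Ch ∪ (parents of Ch other than the node itself).
Crack has children Lubricant, Torque, Voltage, Wear.
Crack has parents Noise, Temp.
Parents of each child, excluding Crack:
  parents(Wear) \ {Crack} = {Pressure}.
  Lubricant's other parents are BearingFault, Temp, Wear.
  Voltage also has parents Noise, Pressure, Wear.
  parents(Torque) \ {Crack} = {BearingFault, Noise, RPM, Temp, Wear}.
MB(Crack) = {BearingFault, Lubricant, Noise, Pressure, RPM, Temp, Torque, Voltage, Wear}, which has 9 nodes.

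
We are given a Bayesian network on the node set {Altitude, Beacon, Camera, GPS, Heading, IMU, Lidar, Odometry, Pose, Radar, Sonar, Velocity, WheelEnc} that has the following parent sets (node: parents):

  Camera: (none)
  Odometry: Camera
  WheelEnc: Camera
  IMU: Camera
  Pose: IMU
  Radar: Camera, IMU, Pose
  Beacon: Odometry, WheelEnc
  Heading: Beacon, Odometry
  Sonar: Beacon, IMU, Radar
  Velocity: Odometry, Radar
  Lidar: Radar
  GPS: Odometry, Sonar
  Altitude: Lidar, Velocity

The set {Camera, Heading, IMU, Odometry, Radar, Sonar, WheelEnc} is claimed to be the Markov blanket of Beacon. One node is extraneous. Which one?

Camera

A node's Markov blanket = Pa ∪ Ch ∪ (parents of Ch other than the node itself).
Beacon has parents Odometry, WheelEnc.
Children of Beacon: Heading, Sonar.
Co-parents of Beacon (other parents of its children):
  Heading: Odometry
  Sonar: IMU, Radar
MB(Beacon) = {Heading, IMU, Odometry, Radar, Sonar, WheelEnc}.
Camera is neither a parent, child, nor co-parent of Beacon, so it does not belong.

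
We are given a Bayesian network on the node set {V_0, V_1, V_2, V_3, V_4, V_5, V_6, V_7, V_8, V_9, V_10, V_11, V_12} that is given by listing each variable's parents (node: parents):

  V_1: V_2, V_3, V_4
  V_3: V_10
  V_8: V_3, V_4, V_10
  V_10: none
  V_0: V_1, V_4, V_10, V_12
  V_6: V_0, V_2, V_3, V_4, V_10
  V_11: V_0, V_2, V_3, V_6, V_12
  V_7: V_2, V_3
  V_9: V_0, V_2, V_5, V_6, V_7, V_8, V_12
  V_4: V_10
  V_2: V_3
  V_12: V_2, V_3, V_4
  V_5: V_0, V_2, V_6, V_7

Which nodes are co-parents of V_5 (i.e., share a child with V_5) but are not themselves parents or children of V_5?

{V_8, V_12}

Children of V_5: V_9.
  V_9: V_0, V_2, V_6, V_7, V_8, V_12
Excluding nodes already adjacent to V_5 (V_0, V_2, V_6, V_7, V_9), the co-parent-only contribution is {V_8, V_12}.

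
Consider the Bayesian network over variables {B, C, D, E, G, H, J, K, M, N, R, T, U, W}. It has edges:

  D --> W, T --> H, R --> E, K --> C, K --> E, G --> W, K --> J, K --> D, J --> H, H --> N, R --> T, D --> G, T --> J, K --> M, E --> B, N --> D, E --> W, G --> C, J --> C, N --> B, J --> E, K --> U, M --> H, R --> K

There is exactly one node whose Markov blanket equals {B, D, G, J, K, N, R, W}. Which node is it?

E

The target node must have every member of {B, D, G, J, K, N, R, W} as a parent, child, or co-parent, and no others.
Parents of E: J, K, R; children: B, W; co-parents: D, G, N.
These exactly cover the given set, so the node is E.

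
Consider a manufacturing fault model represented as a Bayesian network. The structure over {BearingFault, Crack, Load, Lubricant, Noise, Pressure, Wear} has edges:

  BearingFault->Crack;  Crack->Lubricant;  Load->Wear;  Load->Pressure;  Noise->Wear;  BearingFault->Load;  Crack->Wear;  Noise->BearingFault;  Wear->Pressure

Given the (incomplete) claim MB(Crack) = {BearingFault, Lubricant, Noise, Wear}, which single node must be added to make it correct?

Crack's parents: BearingFault.
Ch(Crack) = {Lubricant, Wear}.
Parents of each child, excluding Crack:
  Lubricant: no additional parents.
  Wear also has parents Load, Noise.
MB(Crack) = {BearingFault, Load, Lubricant, Noise, Wear}.
Comparing with the claimed set, Load is missing.

Load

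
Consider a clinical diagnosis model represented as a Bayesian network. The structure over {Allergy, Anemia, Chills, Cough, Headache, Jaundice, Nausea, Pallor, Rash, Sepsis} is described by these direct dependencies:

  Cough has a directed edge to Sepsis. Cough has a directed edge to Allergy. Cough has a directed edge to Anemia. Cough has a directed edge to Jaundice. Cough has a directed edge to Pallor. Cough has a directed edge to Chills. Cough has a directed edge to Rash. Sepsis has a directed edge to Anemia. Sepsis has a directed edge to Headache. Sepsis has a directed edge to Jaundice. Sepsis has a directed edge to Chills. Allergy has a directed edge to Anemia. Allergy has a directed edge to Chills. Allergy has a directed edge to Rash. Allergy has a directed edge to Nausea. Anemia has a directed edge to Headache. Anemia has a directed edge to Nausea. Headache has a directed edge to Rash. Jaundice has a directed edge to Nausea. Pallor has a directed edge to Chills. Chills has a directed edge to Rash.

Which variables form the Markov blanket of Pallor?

{Allergy, Chills, Cough, Sepsis}

By definition, MB(Pallor) is built from Pallor's parents, Pallor's children, and the co-parents of Pallor.
Pa(Pallor) = {Cough}.
Pallor's children: Chills.
Parents of each child, excluding Pallor:
  Chills: Allergy, Cough, Sepsis
Taking the union gives {Allergy, Chills, Cough, Sepsis}.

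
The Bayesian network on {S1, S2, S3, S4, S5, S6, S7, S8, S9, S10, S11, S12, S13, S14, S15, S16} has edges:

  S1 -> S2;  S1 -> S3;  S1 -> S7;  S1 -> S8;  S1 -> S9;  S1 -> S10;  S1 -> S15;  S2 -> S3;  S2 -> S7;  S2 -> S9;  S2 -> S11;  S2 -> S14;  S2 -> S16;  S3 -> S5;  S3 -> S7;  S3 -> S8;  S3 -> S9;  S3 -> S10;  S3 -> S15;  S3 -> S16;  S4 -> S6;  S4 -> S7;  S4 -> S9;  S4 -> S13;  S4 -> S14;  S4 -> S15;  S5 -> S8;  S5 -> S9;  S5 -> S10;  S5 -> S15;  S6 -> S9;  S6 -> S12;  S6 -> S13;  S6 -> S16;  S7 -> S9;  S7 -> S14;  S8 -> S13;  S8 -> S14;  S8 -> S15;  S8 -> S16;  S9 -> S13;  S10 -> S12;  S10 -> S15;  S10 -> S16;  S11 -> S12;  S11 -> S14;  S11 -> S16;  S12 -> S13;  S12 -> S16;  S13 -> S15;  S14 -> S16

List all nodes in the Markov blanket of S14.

The Markov blanket of a node is its parents, its children, and the other parents of its children.
S14's parents: S2, S4, S7, S8, S11.
Ch(S14) = {S16}.
Co-parents of S14 (other parents of its children):
  S16: S2, S3, S6, S8, S10, S11, S12
Taking the union gives {S2, S3, S4, S6, S7, S8, S10, S11, S12, S16}.

{S2, S3, S4, S6, S7, S8, S10, S11, S12, S16}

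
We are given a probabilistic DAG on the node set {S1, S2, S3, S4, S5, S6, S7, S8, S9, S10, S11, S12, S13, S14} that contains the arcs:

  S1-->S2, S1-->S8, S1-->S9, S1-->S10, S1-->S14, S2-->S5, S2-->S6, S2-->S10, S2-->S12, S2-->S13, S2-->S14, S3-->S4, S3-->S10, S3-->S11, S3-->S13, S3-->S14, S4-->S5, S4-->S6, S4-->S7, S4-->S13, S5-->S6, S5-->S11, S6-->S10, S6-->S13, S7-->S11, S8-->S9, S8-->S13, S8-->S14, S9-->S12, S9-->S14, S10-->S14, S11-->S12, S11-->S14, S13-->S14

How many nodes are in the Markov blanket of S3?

By definition, MB(S3) is built from S3's parents, S3's children, and the co-parents of S3.
Pa(S3) = {}.
S3's children: S4, S10, S11, S13, S14.
Co-parents of S3 (other parents of its children):
  S4: —
  S10: S1, S2, S6
  S11: S5, S7
  S13: S2, S4, S6, S8
  S14: S1, S2, S8, S9, S10, S11, S13
MB(S3) = {S1, S2, S4, S5, S6, S7, S8, S9, S10, S11, S13, S14}, which has 12 nodes.

12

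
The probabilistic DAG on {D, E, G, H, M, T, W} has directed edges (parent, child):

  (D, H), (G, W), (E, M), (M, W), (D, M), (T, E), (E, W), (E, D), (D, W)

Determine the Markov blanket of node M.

The Markov blanket of a node is its parents, its children, and the other parents of its children.
M's parents: D, E.
M's children: W.
For each child, the remaining parents (spouses of M):
  parents(W) \ {M} = {D, E, G}.
So the Markov blanket of M is {D, E, G, W}.

{D, E, G, W}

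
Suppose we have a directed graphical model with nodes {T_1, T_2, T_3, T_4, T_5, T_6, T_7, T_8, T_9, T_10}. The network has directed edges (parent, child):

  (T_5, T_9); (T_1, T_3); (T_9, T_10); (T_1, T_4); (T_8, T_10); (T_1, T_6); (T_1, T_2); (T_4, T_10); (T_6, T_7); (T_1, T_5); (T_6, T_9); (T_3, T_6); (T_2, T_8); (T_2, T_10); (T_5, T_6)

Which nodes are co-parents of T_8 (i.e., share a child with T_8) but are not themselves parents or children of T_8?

{T_4, T_9}

Children of T_8: T_10.
  parents(T_10) \ {T_8} = {T_2, T_4, T_9}.
Excluding nodes already adjacent to T_8 (T_2, T_10), the co-parent-only contribution is {T_4, T_9}.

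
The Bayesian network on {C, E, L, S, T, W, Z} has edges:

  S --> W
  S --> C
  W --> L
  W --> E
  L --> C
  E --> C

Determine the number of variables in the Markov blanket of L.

4

The Markov blanket of a node is its parents, its children, and the other parents of its children.
Children of L: C.
L has parent W.
Other parents of L's children:
  C also has parents E, S.
MB(L) = {C, E, S, W}, which has 4 nodes.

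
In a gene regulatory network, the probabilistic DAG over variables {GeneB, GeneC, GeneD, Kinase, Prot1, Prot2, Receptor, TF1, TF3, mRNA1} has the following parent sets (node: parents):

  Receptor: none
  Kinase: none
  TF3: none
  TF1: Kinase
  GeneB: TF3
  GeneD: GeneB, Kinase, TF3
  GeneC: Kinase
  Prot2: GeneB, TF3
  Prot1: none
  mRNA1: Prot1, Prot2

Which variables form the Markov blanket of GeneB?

By definition, MB(GeneB) is built from GeneB's parents, GeneB's children, and the co-parents of GeneB.
Parents of GeneB: TF3.
Ch(GeneB) = {GeneD, Prot2}.
Co-parents of GeneB (other parents of its children):
  GeneD also has parents Kinase, TF3.
  Prot2's other parent is TF3.
So the Markov blanket of GeneB is {GeneD, Kinase, Prot2, TF3}.

{GeneD, Kinase, Prot2, TF3}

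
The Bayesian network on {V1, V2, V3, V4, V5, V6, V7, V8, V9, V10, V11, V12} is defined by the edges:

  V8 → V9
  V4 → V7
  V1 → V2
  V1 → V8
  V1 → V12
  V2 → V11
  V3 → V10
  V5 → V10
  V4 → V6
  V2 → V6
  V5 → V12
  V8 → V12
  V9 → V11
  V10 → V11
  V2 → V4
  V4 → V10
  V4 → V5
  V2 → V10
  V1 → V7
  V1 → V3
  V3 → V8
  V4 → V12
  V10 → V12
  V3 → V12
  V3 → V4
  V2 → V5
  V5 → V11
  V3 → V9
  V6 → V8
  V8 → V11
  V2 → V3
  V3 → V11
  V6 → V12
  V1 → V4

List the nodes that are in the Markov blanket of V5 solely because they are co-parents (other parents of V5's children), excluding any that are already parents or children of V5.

Children of V5: V10, V11, V12.
  V10 also has parents V2, V3, V4.
  V11 also has parents V2, V3, V8, V9, V10.
  V12 also has parents V1, V3, V4, V6, V8, V10.
Excluding nodes already adjacent to V5 (V2, V4, V10, V11, V12), the co-parent-only contribution is {V1, V3, V6, V8, V9}.

{V1, V3, V6, V8, V9}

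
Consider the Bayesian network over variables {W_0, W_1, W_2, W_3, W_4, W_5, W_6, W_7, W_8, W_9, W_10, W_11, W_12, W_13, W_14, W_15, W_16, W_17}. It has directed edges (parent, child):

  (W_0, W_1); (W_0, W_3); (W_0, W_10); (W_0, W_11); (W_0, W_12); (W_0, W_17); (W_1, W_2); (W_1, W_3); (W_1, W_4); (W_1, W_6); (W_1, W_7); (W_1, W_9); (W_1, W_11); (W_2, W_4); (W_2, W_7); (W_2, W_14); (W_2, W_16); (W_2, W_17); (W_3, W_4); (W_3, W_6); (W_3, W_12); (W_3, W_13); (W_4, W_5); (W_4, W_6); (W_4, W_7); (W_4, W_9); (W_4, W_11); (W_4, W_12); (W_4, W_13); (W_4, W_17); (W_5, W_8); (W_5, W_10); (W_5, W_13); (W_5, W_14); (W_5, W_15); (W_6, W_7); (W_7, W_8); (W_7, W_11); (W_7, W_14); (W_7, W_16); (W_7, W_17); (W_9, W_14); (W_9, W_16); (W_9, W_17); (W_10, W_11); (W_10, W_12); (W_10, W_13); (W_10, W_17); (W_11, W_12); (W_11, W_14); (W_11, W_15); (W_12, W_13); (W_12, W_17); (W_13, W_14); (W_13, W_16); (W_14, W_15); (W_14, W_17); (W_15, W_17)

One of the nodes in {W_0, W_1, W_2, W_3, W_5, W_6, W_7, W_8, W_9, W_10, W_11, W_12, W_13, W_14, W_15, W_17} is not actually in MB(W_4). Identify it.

W_8

A node's Markov blanket = Pa ∪ Ch ∪ (parents of Ch other than the node itself).
W_4 has parents W_1, W_2, W_3.
Children of W_4: W_5, W_6, W_7, W_9, W_11, W_12, W_13, W_17.
For each child, the remaining parents (spouses of W_4):
  W_5 has no other parent.
  W_6 also has parents W_1, W_3.
  parents(W_7) \ {W_4} = {W_1, W_2, W_6}.
  W_9 also has parent W_1.
  W_11's other parents are W_0, W_1, W_7, W_10.
  parents(W_12) \ {W_4} = {W_0, W_3, W_10, W_11}.
  W_13's other parents are W_3, W_5, W_10, W_12.
  W_17 also has parents W_0, W_2, W_7, W_9, W_10, W_12, W_14, W_15.
MB(W_4) = {W_0, W_1, W_2, W_3, W_5, W_6, W_7, W_9, W_10, W_11, W_12, W_13, W_14, W_15, W_17}.
W_8 is neither a parent, child, nor co-parent of W_4, so it does not belong.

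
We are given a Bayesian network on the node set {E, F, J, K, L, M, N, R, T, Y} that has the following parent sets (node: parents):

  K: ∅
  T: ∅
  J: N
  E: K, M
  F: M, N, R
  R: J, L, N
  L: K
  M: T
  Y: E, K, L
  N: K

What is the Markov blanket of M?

{E, F, K, N, R, T}

M has parent T.
Children of M: E, F.
Co-parents of M (other parents of its children):
  F: N, R
  E: K
Taking the union gives {E, F, K, N, R, T}.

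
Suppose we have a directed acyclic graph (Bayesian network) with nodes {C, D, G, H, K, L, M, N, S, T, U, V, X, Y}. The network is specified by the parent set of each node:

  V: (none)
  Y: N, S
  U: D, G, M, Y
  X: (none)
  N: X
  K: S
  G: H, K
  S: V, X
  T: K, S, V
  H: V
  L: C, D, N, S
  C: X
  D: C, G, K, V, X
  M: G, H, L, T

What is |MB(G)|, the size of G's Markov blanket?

Parents of G: H, K.
Ch(G) = {D, M, U}.
Other parents of G's children:
  parents(D) \ {G} = {C, K, V, X}.
  M also has parents H, L, T.
  U also has parents D, M, Y.
MB(G) = {C, D, H, K, L, M, T, U, V, X, Y}, which has 11 nodes.

11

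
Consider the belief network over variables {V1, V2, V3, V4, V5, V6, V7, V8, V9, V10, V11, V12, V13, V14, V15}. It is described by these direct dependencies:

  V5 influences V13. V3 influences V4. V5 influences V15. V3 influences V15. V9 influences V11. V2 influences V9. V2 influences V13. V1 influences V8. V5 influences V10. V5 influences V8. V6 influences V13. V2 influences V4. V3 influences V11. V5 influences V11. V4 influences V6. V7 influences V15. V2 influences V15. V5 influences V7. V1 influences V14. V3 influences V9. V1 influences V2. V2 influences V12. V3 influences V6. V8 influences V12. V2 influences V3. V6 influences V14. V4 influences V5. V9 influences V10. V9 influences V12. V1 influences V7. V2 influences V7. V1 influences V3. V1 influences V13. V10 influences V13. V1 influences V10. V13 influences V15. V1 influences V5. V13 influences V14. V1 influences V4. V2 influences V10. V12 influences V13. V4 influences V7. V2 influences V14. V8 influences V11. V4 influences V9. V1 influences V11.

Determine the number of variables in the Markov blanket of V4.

7

Recall MB(v) = parents ∪ children ∪ spouses, where spouses are the other parents of v's children.
V4 has children V5, V6, V7, V9.
V4 has parents V1, V2, V3.
Other parents of V4's children:
  V5: V1
  V6: V3
  V7: V1, V2, V5
  V9: V2, V3
MB(V4) = {V1, V2, V3, V5, V6, V7, V9}, which has 7 nodes.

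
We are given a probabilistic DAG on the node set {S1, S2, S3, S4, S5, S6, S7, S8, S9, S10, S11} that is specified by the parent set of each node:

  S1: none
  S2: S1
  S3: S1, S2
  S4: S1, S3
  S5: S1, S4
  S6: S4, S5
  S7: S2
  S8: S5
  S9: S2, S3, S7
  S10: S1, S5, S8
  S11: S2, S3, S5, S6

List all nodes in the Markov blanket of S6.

{S2, S3, S4, S5, S11}

Recall MB(v) = parents ∪ children ∪ spouses, where spouses are the other parents of v's children.
S6 has parents S4, S5.
Children of S6: S11.
For each child, the remaining parents (spouses of S6):
  S11 also has parents S2, S3, S5.
MB(S6) = {S2, S3, S4, S5, S11}.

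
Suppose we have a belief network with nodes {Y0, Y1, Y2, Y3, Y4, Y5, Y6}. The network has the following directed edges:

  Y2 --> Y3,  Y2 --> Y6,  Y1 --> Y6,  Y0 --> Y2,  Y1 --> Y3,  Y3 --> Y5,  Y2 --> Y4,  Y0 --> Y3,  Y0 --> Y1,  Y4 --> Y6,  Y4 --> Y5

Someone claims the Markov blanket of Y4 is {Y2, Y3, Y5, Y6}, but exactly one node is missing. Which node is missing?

Y1

Recall MB(v) = parents ∪ children ∪ spouses, where spouses are the other parents of v's children.
Y4's parents: Y2.
Ch(Y4) = {Y5, Y6}.
For each child, the remaining parents (spouses of Y4):
  Y5: Y3
  Y6: Y1, Y2
MB(Y4) = {Y1, Y2, Y3, Y5, Y6}.
Comparing with the claimed set, Y1 is missing.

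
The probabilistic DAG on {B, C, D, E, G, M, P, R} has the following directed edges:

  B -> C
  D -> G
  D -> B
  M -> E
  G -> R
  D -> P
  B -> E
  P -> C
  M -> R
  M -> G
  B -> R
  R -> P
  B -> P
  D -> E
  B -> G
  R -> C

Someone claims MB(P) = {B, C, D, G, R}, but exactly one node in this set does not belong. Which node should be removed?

G

By definition, MB(P) is built from P's parents, P's children, and the co-parents of P.
P's children: C.
Parents of P: B, D, R.
Parents of each child, excluding P:
  C also has parents B, R.
MB(P) = {B, C, D, R}.
G is neither a parent, child, nor co-parent of P, so it does not belong.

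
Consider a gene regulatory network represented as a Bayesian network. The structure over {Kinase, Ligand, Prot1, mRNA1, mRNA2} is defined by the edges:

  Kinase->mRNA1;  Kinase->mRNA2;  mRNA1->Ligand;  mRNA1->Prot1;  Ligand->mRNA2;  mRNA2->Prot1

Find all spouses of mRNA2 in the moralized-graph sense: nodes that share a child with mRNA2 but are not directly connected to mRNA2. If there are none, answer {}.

Children of mRNA2: Prot1.
  Prot1: mRNA1
Excluding nodes already adjacent to mRNA2 (Kinase, Ligand, Prot1), the co-parent-only contribution is {mRNA1}.

{mRNA1}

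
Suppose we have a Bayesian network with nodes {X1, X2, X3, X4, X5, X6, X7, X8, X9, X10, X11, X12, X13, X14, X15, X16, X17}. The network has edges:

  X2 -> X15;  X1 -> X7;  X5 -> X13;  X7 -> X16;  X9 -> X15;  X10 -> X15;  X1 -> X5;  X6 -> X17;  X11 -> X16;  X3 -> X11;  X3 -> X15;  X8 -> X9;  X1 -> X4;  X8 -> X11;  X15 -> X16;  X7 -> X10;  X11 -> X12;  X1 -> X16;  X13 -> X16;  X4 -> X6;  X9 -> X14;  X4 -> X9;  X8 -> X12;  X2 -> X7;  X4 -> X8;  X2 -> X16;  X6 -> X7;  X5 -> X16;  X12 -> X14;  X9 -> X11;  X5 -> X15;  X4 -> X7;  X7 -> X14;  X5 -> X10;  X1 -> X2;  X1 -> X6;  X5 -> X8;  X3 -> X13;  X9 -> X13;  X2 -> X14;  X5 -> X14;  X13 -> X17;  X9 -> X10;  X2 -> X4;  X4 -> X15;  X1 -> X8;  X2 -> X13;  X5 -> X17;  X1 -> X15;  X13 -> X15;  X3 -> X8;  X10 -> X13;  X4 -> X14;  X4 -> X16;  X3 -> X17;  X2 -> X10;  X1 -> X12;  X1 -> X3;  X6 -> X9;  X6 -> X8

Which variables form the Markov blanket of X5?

{X1, X2, X3, X4, X6, X7, X8, X9, X10, X11, X12, X13, X14, X15, X16, X17}

X5 has parent X1.
X5 has children X8, X10, X13, X14, X15, X16, X17.
For each child, the remaining parents (spouses of X5):
  X8's other parents are X1, X3, X4, X6.
  X10's other parents are X2, X7, X9.
  parents(X13) \ {X5} = {X2, X3, X9, X10}.
  parents(X14) \ {X5} = {X2, X4, X7, X9, X12}.
  X15 also has parents X1, X2, X3, X4, X9, X10, X13.
  X16 also has parents X1, X2, X4, X7, X11, X13, X15.
  parents(X17) \ {X5} = {X3, X6, X13}.
So the Markov blanket of X5 is {X1, X2, X3, X4, X6, X7, X8, X9, X10, X11, X12, X13, X14, X15, X16, X17}.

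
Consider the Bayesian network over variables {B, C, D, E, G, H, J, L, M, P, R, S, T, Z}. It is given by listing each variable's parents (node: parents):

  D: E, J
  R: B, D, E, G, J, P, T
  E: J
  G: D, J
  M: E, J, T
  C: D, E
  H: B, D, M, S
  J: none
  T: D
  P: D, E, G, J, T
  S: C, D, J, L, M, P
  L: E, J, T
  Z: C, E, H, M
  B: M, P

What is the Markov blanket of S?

S's parents: C, D, J, L, M, P.
S's children: H.
Parents of each child, excluding S:
  H's other parents are B, D, M.
Union: {C, D, J, L, M, P} ∪ {H} ∪ {B, D, M} = {B, C, D, H, J, L, M, P}.

{B, C, D, H, J, L, M, P}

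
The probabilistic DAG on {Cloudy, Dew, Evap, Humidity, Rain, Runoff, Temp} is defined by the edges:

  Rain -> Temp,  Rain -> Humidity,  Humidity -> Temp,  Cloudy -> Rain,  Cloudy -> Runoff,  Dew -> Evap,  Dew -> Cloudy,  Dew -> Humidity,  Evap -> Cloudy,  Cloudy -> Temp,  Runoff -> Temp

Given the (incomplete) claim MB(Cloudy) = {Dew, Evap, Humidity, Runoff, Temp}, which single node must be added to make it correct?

Rain

Children of Cloudy: Rain, Runoff, Temp.
Cloudy has parents Dew, Evap.
For each child, the remaining parents (spouses of Cloudy):
  Rain has no other parent.
  Runoff: no additional parents.
  parents(Temp) \ {Cloudy} = {Humidity, Rain, Runoff}.
MB(Cloudy) = {Dew, Evap, Humidity, Rain, Runoff, Temp}.
Comparing with the claimed set, Rain is missing.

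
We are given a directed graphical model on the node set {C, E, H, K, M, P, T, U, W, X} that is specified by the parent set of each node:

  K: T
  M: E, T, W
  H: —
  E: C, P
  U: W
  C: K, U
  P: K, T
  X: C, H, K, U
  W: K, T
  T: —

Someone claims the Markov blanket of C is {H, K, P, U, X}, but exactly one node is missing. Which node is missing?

E

The Markov blanket of a node is its parents, its children, and the other parents of its children.
C has parents K, U.
Children of C: E, X.
Parents of each child, excluding C:
  X's other parents are H, K, U.
  E also has parent P.
MB(C) = {E, H, K, P, U, X}.
Comparing with the claimed set, E is missing.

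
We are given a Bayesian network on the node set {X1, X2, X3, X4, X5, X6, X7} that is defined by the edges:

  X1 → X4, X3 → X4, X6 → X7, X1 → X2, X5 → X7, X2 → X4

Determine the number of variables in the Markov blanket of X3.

3

X3 has no parents.
Children of X3: X4.
For each child, the remaining parents (spouses of X3):
  X4 also has parents X1, X2.
MB(X3) = {X1, X2, X4}, which has 3 nodes.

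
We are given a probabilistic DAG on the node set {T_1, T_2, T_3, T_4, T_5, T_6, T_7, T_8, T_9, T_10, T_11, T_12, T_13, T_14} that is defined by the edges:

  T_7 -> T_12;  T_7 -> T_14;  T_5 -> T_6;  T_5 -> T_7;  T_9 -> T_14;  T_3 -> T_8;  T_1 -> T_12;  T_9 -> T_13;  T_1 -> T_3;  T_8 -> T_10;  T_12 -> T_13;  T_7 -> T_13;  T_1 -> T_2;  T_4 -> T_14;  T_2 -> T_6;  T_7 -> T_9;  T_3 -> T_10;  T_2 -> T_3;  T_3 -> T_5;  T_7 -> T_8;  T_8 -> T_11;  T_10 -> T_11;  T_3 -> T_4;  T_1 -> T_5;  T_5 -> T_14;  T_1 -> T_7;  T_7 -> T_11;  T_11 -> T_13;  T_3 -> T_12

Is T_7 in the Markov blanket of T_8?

Yes

T_7 is a parent of T_8.
So T_7 ∈ MB(T_8).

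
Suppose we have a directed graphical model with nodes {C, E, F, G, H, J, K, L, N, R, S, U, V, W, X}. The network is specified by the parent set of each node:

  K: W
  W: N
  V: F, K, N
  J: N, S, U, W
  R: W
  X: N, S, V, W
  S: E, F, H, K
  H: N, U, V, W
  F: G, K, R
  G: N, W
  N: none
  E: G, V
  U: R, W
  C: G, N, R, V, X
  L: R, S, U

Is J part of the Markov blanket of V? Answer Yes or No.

No

V's parents: F, K, N.
V's children: C, E, H, X.
Co-parents of V (other parents of its children):
  H: N, U, W
  E: G
  X: N, S, W
  C: G, N, R, X
MB(V) = {C, E, F, G, H, K, N, R, S, U, W, X}; J is not in this set.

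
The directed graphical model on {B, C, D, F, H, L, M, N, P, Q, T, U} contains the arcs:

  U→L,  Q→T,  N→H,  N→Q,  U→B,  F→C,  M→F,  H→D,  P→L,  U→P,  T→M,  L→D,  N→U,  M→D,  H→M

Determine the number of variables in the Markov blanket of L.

Ch(L) = {D}.
Parents of L: P, U.
Co-parents of L (other parents of its children):
  D also has parents H, M.
MB(L) = {D, H, M, P, U}, which has 5 nodes.

5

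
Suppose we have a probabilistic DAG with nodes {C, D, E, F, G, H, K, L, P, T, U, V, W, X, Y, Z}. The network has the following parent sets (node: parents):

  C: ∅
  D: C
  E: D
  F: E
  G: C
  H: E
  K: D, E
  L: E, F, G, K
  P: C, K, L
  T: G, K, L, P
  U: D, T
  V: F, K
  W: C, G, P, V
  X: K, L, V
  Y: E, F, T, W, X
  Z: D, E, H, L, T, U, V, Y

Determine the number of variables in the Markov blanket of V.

Recall MB(v) = parents ∪ children ∪ spouses, where spouses are the other parents of v's children.
Pa(V) = {F, K}.
Ch(V) = {W, X, Z}.
Parents of each child, excluding V:
  W: C, G, P
  X: K, L
  Z: D, E, H, L, T, U, Y
MB(V) = {C, D, E, F, G, H, K, L, P, T, U, W, X, Y, Z}, which has 15 nodes.

15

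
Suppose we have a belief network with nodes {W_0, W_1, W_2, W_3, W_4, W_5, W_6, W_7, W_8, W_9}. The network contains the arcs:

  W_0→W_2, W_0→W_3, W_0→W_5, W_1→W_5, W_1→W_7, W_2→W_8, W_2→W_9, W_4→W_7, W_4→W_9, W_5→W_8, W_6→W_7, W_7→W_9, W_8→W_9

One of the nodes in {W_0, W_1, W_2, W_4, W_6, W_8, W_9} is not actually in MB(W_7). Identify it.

W_0

By definition, MB(W_7) is built from W_7's parents, W_7's children, and the co-parents of W_7.
W_7 has parents W_1, W_4, W_6.
Ch(W_7) = {W_9}.
For each child, the remaining parents (spouses of W_7):
  W_9 also has parents W_2, W_4, W_8.
MB(W_7) = {W_1, W_2, W_4, W_6, W_8, W_9}.
W_0 is neither a parent, child, nor co-parent of W_7, so it does not belong.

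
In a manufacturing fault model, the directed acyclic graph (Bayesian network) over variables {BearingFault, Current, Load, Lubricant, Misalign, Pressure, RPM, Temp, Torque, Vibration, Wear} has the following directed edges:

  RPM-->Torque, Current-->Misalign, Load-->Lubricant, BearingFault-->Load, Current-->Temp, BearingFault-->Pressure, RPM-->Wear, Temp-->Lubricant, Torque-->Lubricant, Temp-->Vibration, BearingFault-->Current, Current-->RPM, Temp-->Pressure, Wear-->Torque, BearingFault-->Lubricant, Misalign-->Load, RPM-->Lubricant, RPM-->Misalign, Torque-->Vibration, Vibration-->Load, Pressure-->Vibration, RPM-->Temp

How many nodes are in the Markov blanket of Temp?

A node's Markov blanket = Pa ∪ Ch ∪ (parents of Ch other than the node itself).
Pa(Temp) = {Current, RPM}.
Children of Temp: Lubricant, Pressure, Vibration.
For each child, the remaining parents (spouses of Temp):
  Pressure's other parent is BearingFault.
  Vibration also has parents Pressure, Torque.
  Lubricant's other parents are BearingFault, Load, RPM, Torque.
MB(Temp) = {BearingFault, Current, Load, Lubricant, Pressure, RPM, Torque, Vibration}, which has 8 nodes.

8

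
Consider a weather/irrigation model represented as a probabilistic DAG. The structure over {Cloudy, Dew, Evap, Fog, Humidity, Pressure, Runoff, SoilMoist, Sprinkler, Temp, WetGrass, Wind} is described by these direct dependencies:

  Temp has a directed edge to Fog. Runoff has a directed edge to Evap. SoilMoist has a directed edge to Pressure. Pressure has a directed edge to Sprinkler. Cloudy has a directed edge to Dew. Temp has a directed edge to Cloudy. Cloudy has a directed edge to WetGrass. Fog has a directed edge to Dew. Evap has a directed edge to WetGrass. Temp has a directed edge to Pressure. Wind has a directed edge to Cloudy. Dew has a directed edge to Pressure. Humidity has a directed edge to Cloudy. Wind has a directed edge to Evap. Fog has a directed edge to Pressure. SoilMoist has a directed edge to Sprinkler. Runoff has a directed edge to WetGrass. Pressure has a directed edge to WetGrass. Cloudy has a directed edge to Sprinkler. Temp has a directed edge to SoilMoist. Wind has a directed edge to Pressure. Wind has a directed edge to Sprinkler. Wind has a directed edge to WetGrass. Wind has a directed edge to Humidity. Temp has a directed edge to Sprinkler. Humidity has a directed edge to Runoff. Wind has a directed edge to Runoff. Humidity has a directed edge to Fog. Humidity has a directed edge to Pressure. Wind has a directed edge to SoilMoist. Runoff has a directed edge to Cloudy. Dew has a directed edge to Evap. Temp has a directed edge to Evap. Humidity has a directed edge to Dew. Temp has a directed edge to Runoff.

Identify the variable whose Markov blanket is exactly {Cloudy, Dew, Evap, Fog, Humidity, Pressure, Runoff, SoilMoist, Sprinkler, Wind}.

Temp

The target node must have every member of {Cloudy, Dew, Evap, Fog, Humidity, Pressure, Runoff, SoilMoist, Sprinkler, Wind} as a parent, child, or co-parent, and no others.
Parents of Temp: none; children: Cloudy, Evap, Fog, Pressure, Runoff, SoilMoist, Sprinkler; co-parents: Cloudy, Dew, Fog, Humidity, Pressure, Runoff, SoilMoist, Wind.
These exactly cover the given set, so the node is Temp.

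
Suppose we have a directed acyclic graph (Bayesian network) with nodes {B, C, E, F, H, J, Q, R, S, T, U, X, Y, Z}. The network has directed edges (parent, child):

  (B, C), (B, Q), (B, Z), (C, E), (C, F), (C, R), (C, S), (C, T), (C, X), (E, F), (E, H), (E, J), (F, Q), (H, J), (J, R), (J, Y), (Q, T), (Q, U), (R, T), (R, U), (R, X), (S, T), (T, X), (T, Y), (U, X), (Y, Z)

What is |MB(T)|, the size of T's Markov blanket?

A node's Markov blanket = Pa ∪ Ch ∪ (parents of Ch other than the node itself).
T has children X, Y.
Pa(T) = {C, Q, R, S}.
Parents of each child, excluding T:
  X: C, R, U
  Y: J
MB(T) = {C, J, Q, R, S, U, X, Y}, which has 8 nodes.

8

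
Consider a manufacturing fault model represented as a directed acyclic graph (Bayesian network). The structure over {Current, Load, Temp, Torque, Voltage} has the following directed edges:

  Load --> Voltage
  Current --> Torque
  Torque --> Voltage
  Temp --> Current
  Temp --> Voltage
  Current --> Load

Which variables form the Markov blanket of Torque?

Parents of Torque: Current.
Torque has child Voltage.
Other parents of Torque's children:
  Voltage's other parents are Load, Temp.
So the Markov blanket of Torque is {Current, Load, Temp, Voltage}.

{Current, Load, Temp, Voltage}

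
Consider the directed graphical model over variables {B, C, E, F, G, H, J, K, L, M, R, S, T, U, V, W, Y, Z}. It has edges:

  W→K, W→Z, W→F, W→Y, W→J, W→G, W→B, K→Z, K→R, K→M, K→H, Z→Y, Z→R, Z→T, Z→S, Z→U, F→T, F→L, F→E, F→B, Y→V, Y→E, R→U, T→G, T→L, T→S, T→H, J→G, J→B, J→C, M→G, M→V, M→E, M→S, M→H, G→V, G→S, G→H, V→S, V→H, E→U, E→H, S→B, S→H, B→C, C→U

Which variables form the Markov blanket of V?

V's children: H, S.
V has parents G, M, Y.
Other parents of V's children:
  S's other parents are G, M, T, Z.
  parents(H) \ {V} = {E, G, K, M, S, T}.
MB(V) = {E, G, H, K, M, S, T, Y, Z}.

{E, G, H, K, M, S, T, Y, Z}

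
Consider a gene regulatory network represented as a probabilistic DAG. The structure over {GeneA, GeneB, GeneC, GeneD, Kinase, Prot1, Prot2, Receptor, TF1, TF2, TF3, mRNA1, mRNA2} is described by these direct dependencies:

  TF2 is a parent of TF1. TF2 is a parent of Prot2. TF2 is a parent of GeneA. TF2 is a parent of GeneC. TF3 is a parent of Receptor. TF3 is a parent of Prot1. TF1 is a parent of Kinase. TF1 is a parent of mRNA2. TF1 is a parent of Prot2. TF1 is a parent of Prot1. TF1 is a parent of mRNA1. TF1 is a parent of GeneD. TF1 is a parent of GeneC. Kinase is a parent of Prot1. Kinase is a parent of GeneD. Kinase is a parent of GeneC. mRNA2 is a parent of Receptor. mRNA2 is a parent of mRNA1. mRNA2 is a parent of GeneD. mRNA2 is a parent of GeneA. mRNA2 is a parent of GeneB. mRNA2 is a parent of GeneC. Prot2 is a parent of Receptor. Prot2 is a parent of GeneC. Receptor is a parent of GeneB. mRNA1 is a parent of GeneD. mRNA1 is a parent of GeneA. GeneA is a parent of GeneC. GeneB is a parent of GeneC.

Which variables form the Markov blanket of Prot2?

{GeneA, GeneB, GeneC, Kinase, Receptor, TF1, TF2, TF3, mRNA2}

The Markov blanket of a node is its parents, its children, and the other parents of its children.
Pa(Prot2) = {TF1, TF2}.
Prot2 has children GeneC, Receptor.
Other parents of Prot2's children:
  Receptor's other parents are TF3, mRNA2.
  parents(GeneC) \ {Prot2} = {GeneA, GeneB, Kinase, TF1, TF2, mRNA2}.
MB(Prot2) = {GeneA, GeneB, GeneC, Kinase, Receptor, TF1, TF2, TF3, mRNA2}.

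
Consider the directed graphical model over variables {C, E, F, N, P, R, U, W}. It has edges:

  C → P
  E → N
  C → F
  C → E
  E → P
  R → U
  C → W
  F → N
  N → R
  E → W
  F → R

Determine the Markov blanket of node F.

{C, E, N, R}

By definition, MB(F) is built from F's parents, F's children, and the co-parents of F.
Parents of F: C.
Children of F: N, R.
Other parents of F's children:
  N: E
  R: N
MB(F) = {C, E, N, R}.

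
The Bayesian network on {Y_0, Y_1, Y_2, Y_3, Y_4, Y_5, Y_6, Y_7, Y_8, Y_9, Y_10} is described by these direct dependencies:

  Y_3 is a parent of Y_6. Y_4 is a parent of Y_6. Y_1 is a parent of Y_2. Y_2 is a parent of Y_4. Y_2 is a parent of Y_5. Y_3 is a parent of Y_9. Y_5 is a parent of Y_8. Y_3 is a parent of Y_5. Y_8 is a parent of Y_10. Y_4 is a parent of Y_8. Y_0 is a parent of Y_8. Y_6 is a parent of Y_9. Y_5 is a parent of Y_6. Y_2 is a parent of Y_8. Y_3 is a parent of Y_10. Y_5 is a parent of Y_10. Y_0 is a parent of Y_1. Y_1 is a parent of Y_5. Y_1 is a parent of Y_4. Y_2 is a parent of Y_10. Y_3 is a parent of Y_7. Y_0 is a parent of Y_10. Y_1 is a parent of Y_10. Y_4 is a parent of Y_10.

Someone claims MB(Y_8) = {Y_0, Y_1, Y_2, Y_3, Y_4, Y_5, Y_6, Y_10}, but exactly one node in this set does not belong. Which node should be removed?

Ch(Y_8) = {Y_10}.
Parents of Y_8: Y_0, Y_2, Y_4, Y_5.
Co-parents of Y_8 (other parents of its children):
  parents(Y_10) \ {Y_8} = {Y_0, Y_1, Y_2, Y_3, Y_4, Y_5}.
MB(Y_8) = {Y_0, Y_1, Y_2, Y_3, Y_4, Y_5, Y_10}.
Y_6 is neither a parent, child, nor co-parent of Y_8, so it does not belong.

Y_6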